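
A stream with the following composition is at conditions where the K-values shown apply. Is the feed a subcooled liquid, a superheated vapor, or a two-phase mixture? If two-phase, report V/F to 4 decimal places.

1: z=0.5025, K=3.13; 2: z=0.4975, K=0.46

two-phase, V/F = 0.6970

ΣzᵢKᵢ = 1.8017; Σzᵢ/Kᵢ = 1.2421.
Both exceed 1, so a two-phase solution exists.
Newton–Raphson from ψ = 0.69:
  ψ = 0.6900: g = 0.00519, g' = -0.7423 → ψ = 0.6970
Converged at ψ = 0.6970.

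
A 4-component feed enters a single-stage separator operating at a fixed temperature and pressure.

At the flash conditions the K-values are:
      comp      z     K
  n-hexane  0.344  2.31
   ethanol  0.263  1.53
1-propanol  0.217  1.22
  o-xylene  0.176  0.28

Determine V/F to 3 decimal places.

Rachford–Rice: g(V/F) = Σ zᵢ(Kᵢ−1)/(1+V/F(Kᵢ−1)) = 0.
Feasibility: ΣzᵢKᵢ = 1.511, Σzᵢ/Kᵢ = 1.127 — both > 1, two phases present.
Iterate (Newton) starting at V/F = 0.5:
  V/F = 0.500: g = 0.2275, g' = -0.493 → V/F = 0.961
  V/F = 0.961: g = -0.0806, g' = -1.119 → V/F = 0.889
  V/F = 0.889: g = -0.0096, g' = -0.873 → V/F = 0.878
Converged at V/F = 0.878.

V/F = 0.878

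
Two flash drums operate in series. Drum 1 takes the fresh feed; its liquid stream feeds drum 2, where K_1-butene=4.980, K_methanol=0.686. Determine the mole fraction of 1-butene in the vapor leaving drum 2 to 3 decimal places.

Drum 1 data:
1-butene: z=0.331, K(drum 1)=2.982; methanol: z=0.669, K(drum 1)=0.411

y_1-butene (drum 2) = 0.364

Drum 1:
Material balance + equilibrium reduce to Σ zᵢ(Kᵢ−1)/(1+ψ₁(Kᵢ−1)) = 0.
Check two-phase: ΣzᵢKᵢ = 1.262 > 1 and Σzᵢ/Kᵢ = 1.739 > 1, so g(0) = 0.262 > 0 and g(1) = -0.739 < 0.
Binary case is linear: z₁(K₁−1)(1+ψ₁(K₂−1)) + z₂(K₂−1)(1+ψ₁(K₁−1)) = 0
⇒ ψ₁ = [z₁(K₁−1)+z₂(K₂−1)] / [−(K₁−1)(K₂−1)] = 0.2620/1.1674 = 0.224
Drum-1 compositions:
  1-butene: x = 0.229, y = 0.683
  methanol: x = 0.771, y = 0.317
Drum-2 feed = drum-1 liquid: z₂ = (0.2291, 0.7709).
Drum 2:
Rachford–Rice: g(ψ₂) = Σ zᵢ(Kᵢ−1)/(1+ψ₂(Kᵢ−1)) = 0.
Check two-phase: ΣzᵢKᵢ = 1.670 > 1 and Σzᵢ/Kᵢ = 1.170 > 1, so g(0) = 0.670 > 0 and g(1) = -0.170 < 0.
Binary case is linear: z₁(K₁−1)(1+ψ₂(K₂−1)) + z₂(K₂−1)(1+ψ₂(K₁−1)) = 0
⇒ ψ₂ = [z₁(K₁−1)+z₂(K₂−1)] / [−(K₁−1)(K₂−1)] = 0.6697/1.2497 = 0.536
  1-butene: x = 0.073, y = 0.364
  methanol: x = 0.927, y = 0.636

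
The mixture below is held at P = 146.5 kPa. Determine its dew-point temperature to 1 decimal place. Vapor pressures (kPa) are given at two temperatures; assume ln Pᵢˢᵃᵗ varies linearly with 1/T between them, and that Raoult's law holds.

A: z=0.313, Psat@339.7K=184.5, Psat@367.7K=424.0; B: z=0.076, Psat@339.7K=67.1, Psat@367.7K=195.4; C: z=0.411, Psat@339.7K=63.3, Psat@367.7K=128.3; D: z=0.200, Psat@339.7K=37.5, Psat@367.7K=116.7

T = 363.5 K

Dew-point temperature: Σzᵢ·P/Pᵢˢᵃᵗ(T) = 1. Interpolate ln Pᵢˢᵃᵗ = aᵢ + bᵢ/T.
  T = 339.7 K: ΣzᵢP/Pᵢˢᵃᵗ = 2.1470
  T = 367.7 K: ΣzᵢP/Pᵢˢᵃᵗ = 0.8855
  T = 353.7 K: ΣzᵢP/Pᵢˢᵃᵗ = 1.3484
  T = 360.7 K: ΣzᵢP/Pᵢˢᵃᵗ = 1.0871
  T = 364.2 K: ΣzᵢP/Pᵢˢᵃᵗ = 0.9799
  T = 362.4 K: ΣzᵢP/Pᵢˢᵃᵗ = 1.0333
Interpolating between 362.4 K and 364.2 K gives T ≈ 363.5 K.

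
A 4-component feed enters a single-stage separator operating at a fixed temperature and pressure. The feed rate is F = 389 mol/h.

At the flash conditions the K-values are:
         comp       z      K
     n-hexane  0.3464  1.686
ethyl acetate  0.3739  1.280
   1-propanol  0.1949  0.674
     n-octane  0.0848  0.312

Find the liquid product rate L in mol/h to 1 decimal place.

Iterate (Newton) starting at β = 0.5:
  β = 0.5000: g = 0.10393, g' = -0.2358 → β = 0.9408
  β = 0.9408: g = -0.02976, g' = -0.4443 → β = 0.8738
  β = 0.8738: g = -0.00245, g' = -0.3755 → β = 0.8673
  β = 0.8673: g = -0.00002, g' = -0.3701 → β = 0.8672
Converged at β = 0.8672.
Then V = β·F = 0.8672·389 = 337.4 mol/h and L = F − V = 51.6 mol/h.

L = 51.6 mol/h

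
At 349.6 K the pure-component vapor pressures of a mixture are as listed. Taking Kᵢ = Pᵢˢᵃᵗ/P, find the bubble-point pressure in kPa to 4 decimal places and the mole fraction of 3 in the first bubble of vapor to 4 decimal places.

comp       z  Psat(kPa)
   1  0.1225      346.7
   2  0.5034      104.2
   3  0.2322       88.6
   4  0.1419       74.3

Pbub = 126.0411 kPa, y_3 = 0.1632

At the bubble point ψ → 0, so ΣzᵢKᵢ = 1 with Kᵢ = Pᵢˢᵃᵗ/P ⇒ P = ΣzᵢPᵢˢᵃᵗ.
P = 0.1225·346.7 + 0.5034·104.2 + 0.2322·88.6 + 0.1419·74.3 = 126.0411 kPa
yᵢ = zᵢPᵢˢᵃᵗ/P ⇒ y_3 = 0.2322·88.6/126.0411 = 0.1632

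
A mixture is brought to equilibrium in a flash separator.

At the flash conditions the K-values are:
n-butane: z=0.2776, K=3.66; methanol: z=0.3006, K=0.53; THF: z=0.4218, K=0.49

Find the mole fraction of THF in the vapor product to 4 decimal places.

Rachford–Rice: g(V/F) = Σ zᵢ(Kᵢ−1)/(1+V/F(Kᵢ−1)) = 0.
g(0) = ΣzᵢKᵢ − 1 = 0.3820 and g(1) = 1 − Σzᵢ/Kᵢ = -0.5038, so a root lies in (0, 1).
Newton–Raphson from V/F = 0.5:
  V/F = 0.5000: g = -0.15651, g' = -0.6729 → V/F = 0.2674
  V/F = 0.2674: g = 0.02081, g' = -0.9046 → V/F = 0.2904
  V/F = 0.2904: g = 0.00046, g' = -0.8654 → V/F = 0.2909
Converged at V/F = 0.2909.
Compositions from xᵢ = zᵢ/(1+V/F(Kᵢ−1)), yᵢ = Kᵢxᵢ:
  n-butane: x = 0.1565, y = 0.5728
  methanol: x = 0.3482, y = 0.1846
  THF: x = 0.4953, y = 0.2427

y_THF = 0.2427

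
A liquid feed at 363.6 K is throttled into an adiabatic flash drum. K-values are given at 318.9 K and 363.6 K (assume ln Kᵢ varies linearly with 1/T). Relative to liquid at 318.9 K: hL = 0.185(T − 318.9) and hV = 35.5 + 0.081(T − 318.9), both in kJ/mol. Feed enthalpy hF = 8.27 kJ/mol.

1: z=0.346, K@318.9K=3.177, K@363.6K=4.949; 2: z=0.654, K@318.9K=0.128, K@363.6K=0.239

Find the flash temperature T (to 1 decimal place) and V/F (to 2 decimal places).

Adiabatic flash: solve Rachford–Rice at each trial T, then check hF = ψ·hV(T) + (1−ψ)·hL(T).
  T = 318.9 K: K = (3.177, 0.128), RR gives ψ = 0.096, H_out = 3.421 kJ/mol
  T = 363.6 K: K = (4.949, 0.239), RR gives ψ = 0.289, H_out = 17.187 kJ/mol
  T = 341.2 K: K = (4.021, 0.178), RR gives ψ = 0.205, H_out = 10.916 kJ/mol
  T = 330.0 K: K = (3.587, 0.152), RR gives ψ = 0.155, H_out = 7.381 kJ/mol
  T = 335.6 K: K = (3.801, 0.165), RR gives ψ = 0.181, H_out = 9.194 kJ/mol
  T = 332.8 K: K = (3.693, 0.158), RR gives ψ = 0.168, H_out = 8.300 kJ/mol
  T = 331.4 K: K = (3.640, 0.155), RR gives ψ = 0.162, H_out = 7.844 kJ/mol
Linear interpolation between T = 331.4 (H_out = 7.844) and T = 332.8 (H_out = 8.300) on hF = 8.27 gives T ≈ 332.7 K, at which ψ = 0.17.

T = 332.7 K, V/F = 0.17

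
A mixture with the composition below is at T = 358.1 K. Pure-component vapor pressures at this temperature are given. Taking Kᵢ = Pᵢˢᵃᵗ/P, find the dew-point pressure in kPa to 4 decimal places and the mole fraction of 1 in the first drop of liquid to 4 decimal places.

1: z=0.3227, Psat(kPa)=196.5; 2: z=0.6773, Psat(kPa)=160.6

At the dew point ψ → 1, so Σzᵢ/Kᵢ = 1 with Kᵢ = Pᵢˢᵃᵗ/P ⇒ 1/P = Σzᵢ/Pᵢˢᵃᵗ.
1/P = 0.3227/196.5 + 0.6773/160.6 = 0.0058595 ⇒ P = 170.6616 kPa
xᵢ = zᵢP/Pᵢˢᵃᵗ ⇒ x_1 = 0.3227·170.6616/196.5 = 0.2803

Pdew = 170.6616 kPa, x_1 = 0.2803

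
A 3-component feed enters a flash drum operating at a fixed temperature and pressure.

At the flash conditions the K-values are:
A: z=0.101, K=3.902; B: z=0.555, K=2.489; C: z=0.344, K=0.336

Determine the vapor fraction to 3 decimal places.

Iterate (Newton) starting at ψ = 0.67:
  ψ = 0.670: g = 0.1018, g' = -0.899 → ψ = 0.783
  ψ = 0.783: g = -0.0049, g' = -1.000 → ψ = 0.778
Converged at ψ = 0.778.

ψ = 0.778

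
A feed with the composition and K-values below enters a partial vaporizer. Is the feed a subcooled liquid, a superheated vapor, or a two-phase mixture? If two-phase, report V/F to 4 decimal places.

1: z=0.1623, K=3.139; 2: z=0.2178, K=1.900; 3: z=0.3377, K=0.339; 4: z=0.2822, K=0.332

two-phase, V/F = 0.1262

ΣzᵢKᵢ = 1.1315; Σzᵢ/Kᵢ = 2.0125.
Both exceed 1, so a two-phase solution exists.
Let ψ = V/F and solve Σ zᵢ(Kᵢ−1)/(1+ψ(Kᵢ−1)) = 0.
Newton–Raphson from ψ = 0.43:
  ψ = 0.4300: g = -0.25418, g' = -0.8291 → ψ = 0.1234
  ψ = 0.1234: g = 0.00259, g' = -0.9322 → ψ = 0.1262
Converged at ψ = 0.1262.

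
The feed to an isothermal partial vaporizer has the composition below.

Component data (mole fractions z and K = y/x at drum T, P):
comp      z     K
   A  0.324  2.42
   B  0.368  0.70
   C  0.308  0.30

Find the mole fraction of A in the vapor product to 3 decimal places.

y_A = 0.621

Let β = V/F and solve Σ zᵢ(Kᵢ−1)/(1+β(Kᵢ−1)) = 0.
Feasibility: ΣzᵢKᵢ = 1.134, Σzᵢ/Kᵢ = 1.686 — both > 1, two phases present.
Iterate (Newton) starting at β = 0.41:
  β = 0.410: g = -0.1375, g' = -0.601 → β = 0.181
  β = 0.181: g = 0.0023, g' = -0.648 → β = 0.185
Converged at β = 0.185.
Compositions from xᵢ = zᵢ/(1+β(Kᵢ−1)), yᵢ = Kᵢxᵢ:
  A: x = 0.257, y = 0.621
  B: x = 0.390, y = 0.273
  C: x = 0.354, y = 0.106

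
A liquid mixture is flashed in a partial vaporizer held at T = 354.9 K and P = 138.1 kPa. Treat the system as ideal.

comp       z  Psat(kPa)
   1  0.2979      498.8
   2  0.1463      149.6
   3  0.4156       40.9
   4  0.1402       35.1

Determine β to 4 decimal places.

β = 0.2493

Raoult's law: Kᵢ = Pᵢˢᵃᵗ/P = Pᵢˢᵃᵗ/138.1.
  K_1 = 498.8/138.1 = 3.611875, K_2 = 149.6/138.1 = 1.083273, K_3 = 40.9/138.1 = 0.296162, K_4 = 35.1/138.1 = 0.254164
Newton–Raphson from β = 0.5:
  β = 0.5000: g = -0.26899, g' = -1.0716 → β = 0.2490
  β = 0.2490: g = 0.00031, g' = -1.1674 → β = 0.2493
Converged at β = 0.2493.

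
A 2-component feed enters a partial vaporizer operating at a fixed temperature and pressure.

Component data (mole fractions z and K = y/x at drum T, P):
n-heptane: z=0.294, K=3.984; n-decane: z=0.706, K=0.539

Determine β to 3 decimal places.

Let β = V/F and solve Σ zᵢ(Kᵢ−1)/(1+β(Kᵢ−1)) = 0.
g(0) = ΣzᵢKᵢ − 1 = 0.552 and g(1) = 1 − Σzᵢ/Kᵢ = -0.384, so a root lies in (0, 1).
Newton iteration, β⁰ = 0.5:
  β = 0.500: g = -0.0709, g' = -0.675 → β = 0.395
  β = 0.395: g = 0.0048, g' = -0.776 → β = 0.401
Converged at β = 0.401.

β = 0.401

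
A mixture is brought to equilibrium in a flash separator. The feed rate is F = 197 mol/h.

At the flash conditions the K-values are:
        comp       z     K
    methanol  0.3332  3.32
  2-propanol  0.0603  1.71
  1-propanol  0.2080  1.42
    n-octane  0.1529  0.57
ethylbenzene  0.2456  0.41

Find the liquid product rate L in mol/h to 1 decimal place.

Rachford–Rice: g(ψ) = Σ zᵢ(Kᵢ−1)/(1+ψ(Kᵢ−1)) = 0.
g(0) = ΣzᵢKᵢ − 1 = 0.6925 and g(1) = 1 − Σzᵢ/Kᵢ = -0.1494, so a root lies in (0, 1).
Newton iteration, ψ⁰ = 0.62:
  ψ = 0.6200: g = 0.09793, g' = -0.6045 → ψ = 0.7820
  ψ = 0.7820: g = -0.00011, g' = -0.6187 → ψ = 0.7818
Converged at ψ = 0.7818.
Then V = ψ·F = 0.7818·197 = 154.0 mol/h and L = F − V = 43.0 mol/h.

L = 43.0 mol/h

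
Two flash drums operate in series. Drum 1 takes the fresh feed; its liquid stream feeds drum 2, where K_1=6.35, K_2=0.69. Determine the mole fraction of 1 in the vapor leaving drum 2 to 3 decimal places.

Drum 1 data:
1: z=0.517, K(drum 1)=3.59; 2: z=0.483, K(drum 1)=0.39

y_1 (drum 2) = 0.348

Drum 1:
Let ψ₁ = V/F and solve Σ zᵢ(Kᵢ−1)/(1+ψ₁(Kᵢ−1)) = 0.
g(0) = ΣzᵢKᵢ − 1 = 1.044 and g(1) = 1 − Σzᵢ/Kᵢ = -0.382, so a root lies in (0, 1).
Binary case is linear: z₁(K₁−1)(1+ψ₁(K₂−1)) + z₂(K₂−1)(1+ψ₁(K₁−1)) = 0
⇒ ψ₁ = [z₁(K₁−1)+z₂(K₂−1)] / [−(K₁−1)(K₂−1)] = 1.0444/1.5799 = 0.661
Drum-1 compositions:
  1: x = 0.191, y = 0.684
  2: x = 0.809, y = 0.316
Drum-2 feed = drum-1 liquid: z₂ = (0.1906, 0.8094).
Drum 2:
Let ψ₂ = V/F and solve Σ zᵢ(Kᵢ−1)/(1+ψ₂(Kᵢ−1)) = 0.
Check two-phase: ΣzᵢKᵢ = 1.769 > 1 and Σzᵢ/Kᵢ = 1.203 > 1, so g(0) = 0.769 > 0 and g(1) = -0.203 < 0.
Binary case is linear: z₁(K₁−1)(1+ψ₂(K₂−1)) + z₂(K₂−1)(1+ψ₂(K₁−1)) = 0
⇒ ψ₂ = [z₁(K₁−1)+z₂(K₂−1)] / [−(K₁−1)(K₂−1)] = 0.7689/1.6585 = 0.464
  1: x = 0.055, y = 0.348
  2: x = 0.945, y = 0.652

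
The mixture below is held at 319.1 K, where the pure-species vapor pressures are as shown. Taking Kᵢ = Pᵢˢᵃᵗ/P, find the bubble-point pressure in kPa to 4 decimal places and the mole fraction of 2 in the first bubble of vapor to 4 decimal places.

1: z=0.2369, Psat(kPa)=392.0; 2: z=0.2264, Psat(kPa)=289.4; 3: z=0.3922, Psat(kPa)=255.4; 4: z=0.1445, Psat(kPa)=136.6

Pbub = 278.2915 kPa, y_2 = 0.2354

At the bubble point ψ → 0, so ΣzᵢKᵢ = 1 with Kᵢ = Pᵢˢᵃᵗ/P ⇒ P = ΣzᵢPᵢˢᵃᵗ.
P = 0.2369·392.0 + 0.2264·289.4 + 0.3922·255.4 + 0.1445·136.6 = 278.2915 kPa
yᵢ = zᵢPᵢˢᵃᵗ/P ⇒ y_2 = 0.2264·289.4/278.2915 = 0.2354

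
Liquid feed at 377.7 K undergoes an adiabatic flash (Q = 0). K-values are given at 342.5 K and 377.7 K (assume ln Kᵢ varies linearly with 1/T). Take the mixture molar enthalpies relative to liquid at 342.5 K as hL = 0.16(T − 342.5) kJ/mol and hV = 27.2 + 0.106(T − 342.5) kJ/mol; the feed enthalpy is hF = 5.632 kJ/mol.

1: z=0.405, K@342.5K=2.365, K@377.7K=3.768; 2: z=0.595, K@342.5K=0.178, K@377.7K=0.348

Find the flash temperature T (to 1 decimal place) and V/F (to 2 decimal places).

T = 351.1 K, V/F = 0.16

Adiabatic flash: solve Rachford–Rice at each trial T, then check hF = ψ·hV(T) + (1−ψ)·hL(T).
  T = 342.5 K: K = (2.365, 0.178), RR gives ψ = 0.057, H_out = 1.545 kJ/mol
  T = 377.7 K: K = (3.768, 0.348), RR gives ψ = 0.406, H_out = 15.909 kJ/mol
  T = 360.1 K: K = (3.019, 0.253), RR gives ψ = 0.248, H_out = 9.313 kJ/mol
  T = 351.3 K: K = (2.680, 0.213), RR gives ψ = 0.161, H_out = 5.701 kJ/mol
  T = 346.9 K: K = (2.520, 0.195), RR gives ψ = 0.112, H_out = 3.713 kJ/mol
  T = 349.1 K: K = (2.599, 0.204), RR gives ψ = 0.137, H_out = 4.726 kJ/mol
Linear interpolation between T = 349.1 (H_out = 4.726) and T = 351.3 (H_out = 5.701) on hF = 5.632 gives T ≈ 351.1 K, at which ψ = 0.16.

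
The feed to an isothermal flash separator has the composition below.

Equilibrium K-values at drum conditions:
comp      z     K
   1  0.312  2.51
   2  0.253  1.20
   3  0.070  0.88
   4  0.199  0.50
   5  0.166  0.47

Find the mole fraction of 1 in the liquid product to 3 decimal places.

Rachford–Rice: g(V/F) = Σ zᵢ(Kᵢ−1)/(1+V/F(Kᵢ−1)) = 0.
Feasibility: ΣzᵢKᵢ = 1.326, Σzᵢ/Kᵢ = 1.166 — both > 1, two phases present.
Iterate (Newton) starting at V/F = 0.39:
  V/F = 0.390: g = 0.1001, g' = -0.442 → V/F = 0.616
  V/F = 0.616: g = 0.0055, g' = -0.407 → V/F = 0.630
Converged at V/F = 0.630.
Compositions from xᵢ = zᵢ/(1+V/F(Kᵢ−1)), yᵢ = Kᵢxᵢ:
  1: x = 0.160, y = 0.401
  2: x = 0.225, y = 0.270
  3: x = 0.076, y = 0.067
  4: x = 0.290, y = 0.145
  5: x = 0.249, y = 0.117

x_1 = 0.160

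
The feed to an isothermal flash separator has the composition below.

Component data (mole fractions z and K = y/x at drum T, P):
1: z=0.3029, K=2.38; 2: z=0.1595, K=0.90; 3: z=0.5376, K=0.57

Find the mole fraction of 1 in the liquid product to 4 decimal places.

Material balance + equilibrium reduce to Σ zᵢ(Kᵢ−1)/(1+ψ(Kᵢ−1)) = 0.
Feasibility: ΣzᵢKᵢ = 1.1709, Σzᵢ/Kᵢ = 1.2476 — both > 1, two phases present.
Newton iteration, ψ⁰ = 0.5:
  ψ = 0.5000: g = -0.06393, g' = -0.3650 → ψ = 0.3249
  ψ = 0.3249: g = 0.00342, g' = -0.4110 → ψ = 0.3332
Converged at ψ = 0.3332.
Compositions from xᵢ = zᵢ/(1+ψ(Kᵢ−1)), yᵢ = Kᵢxᵢ:
  1: x = 0.2075, y = 0.4938
  2: x = 0.1650, y = 0.1485
  3: x = 0.6275, y = 0.3577

x_1 = 0.2075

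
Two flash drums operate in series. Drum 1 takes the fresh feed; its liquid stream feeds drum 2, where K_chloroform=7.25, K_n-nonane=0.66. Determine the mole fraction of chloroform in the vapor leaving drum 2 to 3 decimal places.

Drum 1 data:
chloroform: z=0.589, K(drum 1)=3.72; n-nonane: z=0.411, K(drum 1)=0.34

y_chloroform (drum 2) = 0.374

Drum 1:
Material balance + equilibrium reduce to Σ zᵢ(Kᵢ−1)/(1+ψ₁(Kᵢ−1)) = 0.
Check two-phase: ΣzᵢKᵢ = 2.331 > 1 and Σzᵢ/Kᵢ = 1.367 > 1, so g(0) = 1.331 > 0 and g(1) = -0.367 < 0.
Iterate (Newton) starting at ψ₁ = 0.5:
  ψ₁ = 0.500: g = 0.2740, g' = -1.181 → ψ₁ = 0.732
  ψ₁ = 0.732: g = 0.0109, g' = -1.157 → ψ₁ = 0.741
Converged at ψ₁ = 0.741.
Drum-1 compositions:
  chloroform: x = 0.195, y = 0.726
  n-nonane: x = 0.805, y = 0.274
Drum-2 feed = drum-1 liquid: z₂ = (0.1953, 0.8047).
Drum 2:
Let ψ₂ = V/F and solve Σ zᵢ(Kᵢ−1)/(1+ψ₂(Kᵢ−1)) = 0.
g(0) = ΣzᵢKᵢ − 1 = 0.947 and g(1) = 1 − Σzᵢ/Kᵢ = -0.246, so a root lies in (0, 1).
Newton–Raphson from ψ₂ = 0.5:
  ψ₂ = 0.500: g = -0.0338, g' = -0.583 → ψ₂ = 0.442
  ψ₂ = 0.442: g = 0.0023, g' = -0.668 → ψ₂ = 0.446
Converged at ψ₂ = 0.446.
  chloroform: x = 0.052, y = 0.374
  n-nonane: x = 0.948, y = 0.626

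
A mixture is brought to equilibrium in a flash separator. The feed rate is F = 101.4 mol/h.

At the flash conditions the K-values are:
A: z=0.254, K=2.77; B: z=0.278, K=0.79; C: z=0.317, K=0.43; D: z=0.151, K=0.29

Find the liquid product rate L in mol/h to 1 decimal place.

Rachford–Rice: g(V/F) = Σ zᵢ(Kᵢ−1)/(1+V/F(Kᵢ−1)) = 0.
Feasibility: ΣzᵢKᵢ = 1.103, Σzᵢ/Kᵢ = 1.701 — both > 1, two phases present.
Newton iteration, V/F⁰ = 0.5:
  V/F = 0.500: g = -0.2457, g' = -0.624 → V/F = 0.106
  V/F = 0.106: g = 0.0105, g' = -0.783 → V/F = 0.120
Converged at V/F = 0.120.
Then V = V/F·F = 0.1197·101.4 = 12.1 mol/h and L = F − V = 89.3 mol/h.

L = 89.3 mol/h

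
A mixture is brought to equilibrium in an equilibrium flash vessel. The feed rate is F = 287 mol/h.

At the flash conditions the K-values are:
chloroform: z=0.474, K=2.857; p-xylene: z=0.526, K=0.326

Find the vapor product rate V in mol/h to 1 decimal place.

V = 120.5 mol/h

Let ψ = V/F and solve Σ zᵢ(Kᵢ−1)/(1+ψ(Kᵢ−1)) = 0.
Feasibility: ΣzᵢKᵢ = 1.526, Σzᵢ/Kᵢ = 1.779 — both > 1, two phases present.
Binary case is linear: z₁(K₁−1)(1+ψ(K₂−1)) + z₂(K₂−1)(1+ψ(K₁−1)) = 0
⇒ ψ = [z₁(K₁−1)+z₂(K₂−1)] / [−(K₁−1)(K₂−1)] = 0.5257/1.2516 = 0.420
Then V = ψ·F = 0.4200·287 = 120.5 mol/h and L = F − V = 166.5 mol/h.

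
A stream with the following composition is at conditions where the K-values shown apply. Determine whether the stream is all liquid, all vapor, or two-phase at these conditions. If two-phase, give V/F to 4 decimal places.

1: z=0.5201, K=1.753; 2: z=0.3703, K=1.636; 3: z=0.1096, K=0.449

ΣzᵢKᵢ = 1.5668; Σzᵢ/Kᵢ = 0.7671.
Since Σzᵢ/Kᵢ < 1 the mixture is above its dew point — single vapor phase.

all vapor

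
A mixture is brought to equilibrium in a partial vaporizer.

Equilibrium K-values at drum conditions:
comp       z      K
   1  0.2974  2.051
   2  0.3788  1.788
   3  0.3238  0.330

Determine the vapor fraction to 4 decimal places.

Iterate (Newton) starting at ψ = 0.5:
  ψ = 0.5000: g = 0.09279, g' = -0.5909 → ψ = 0.6570
  ψ = 0.6570: g = -0.00599, g' = -0.6809 → ψ = 0.6482
Converged at ψ = 0.6482.

ψ = 0.6482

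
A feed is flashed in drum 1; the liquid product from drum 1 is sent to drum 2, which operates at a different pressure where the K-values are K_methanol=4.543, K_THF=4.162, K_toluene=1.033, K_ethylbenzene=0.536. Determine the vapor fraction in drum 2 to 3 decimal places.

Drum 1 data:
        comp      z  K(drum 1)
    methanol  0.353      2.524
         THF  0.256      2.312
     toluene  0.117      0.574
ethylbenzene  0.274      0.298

V/F (drum 2) = 0.616

Drum 1:
Let ψ₁ = V/F and solve Σ zᵢ(Kᵢ−1)/(1+ψ₁(Kᵢ−1)) = 0.
g(0) = ΣzᵢKᵢ − 1 = 0.632 and g(1) = 1 − Σzᵢ/Kᵢ = -0.374, so a root lies in (0, 1).
Newton–Raphson from ψ₁ = 0.35:
  ψ₁ = 0.350: g = 0.2674, g' = -0.822 → ψ₁ = 0.675
  ψ₁ = 0.675: g = 0.0076, g' = -0.853 → ψ₁ = 0.684
Converged at ψ₁ = 0.684.
Drum-1 compositions:
  methanol: x = 0.173, y = 0.436
  THF: x = 0.135, y = 0.312
  toluene: x = 0.165, y = 0.095
  ethylbenzene: x = 0.527, y = 0.157
Drum-2 feed = drum-1 liquid: z₂ = (0.1728, 0.1349, 0.1651, 0.5271).
Drum 2:
Newton–Raphson from ψ₂ = 0.64:
  ψ₂ = 0.640: g = -0.0141, g' = -0.581 → ψ₂ = 0.616
Converged at ψ₂ = 0.616.
  methanol: x = 0.054, y = 0.247
  THF: x = 0.046, y = 0.190
  toluene: x = 0.162, y = 0.167
  ethylbenzene: x = 0.738, y = 0.396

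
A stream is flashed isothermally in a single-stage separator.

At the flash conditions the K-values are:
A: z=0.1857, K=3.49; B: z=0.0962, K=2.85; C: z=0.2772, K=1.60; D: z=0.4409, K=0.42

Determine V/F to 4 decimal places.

V/F = 0.5997

Rachford–Rice: g(V/F) = Σ zᵢ(Kᵢ−1)/(1+V/F(Kᵢ−1)) = 0.
Feasibility: ΣzᵢKᵢ = 1.5510, Σzᵢ/Kᵢ = 1.3100 — both > 1, two phases present.
Iterate (Newton) starting at V/F = 0.46:
  V/F = 0.4600: g = 0.09325, g' = -0.6834 → V/F = 0.5964
  V/F = 0.5964: g = 0.00219, g' = -0.6617 → V/F = 0.5997
Converged at V/F = 0.5997.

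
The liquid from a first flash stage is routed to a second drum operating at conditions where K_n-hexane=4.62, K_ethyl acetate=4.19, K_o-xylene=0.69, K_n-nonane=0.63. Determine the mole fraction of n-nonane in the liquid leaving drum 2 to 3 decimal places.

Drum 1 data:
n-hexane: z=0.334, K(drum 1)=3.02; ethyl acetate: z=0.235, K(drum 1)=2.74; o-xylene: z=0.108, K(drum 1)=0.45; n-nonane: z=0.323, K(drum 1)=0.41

x_n-nonane (drum 2) = 0.693

Drum 1:
Material balance + equilibrium reduce to Σ zᵢ(Kᵢ−1)/(1+ψ₁(Kᵢ−1)) = 0.
Feasibility: ΣzᵢKᵢ = 1.834, Σzᵢ/Kᵢ = 1.224 — both > 1, two phases present.
Iterate (Newton) starting at ψ₁ = 0.5:
  ψ₁ = 0.500: g = 0.2021, g' = -0.829 → ψ₁ = 0.744
  ψ₁ = 0.744: g = 0.0078, g' = -0.803 → ψ₁ = 0.753
Converged at ψ₁ = 0.753.
Drum-1 compositions:
  n-hexane: x = 0.132, y = 0.400
  ethyl acetate: x = 0.102, y = 0.279
  o-xylene: x = 0.184, y = 0.083
  n-nonane: x = 0.581, y = 0.238
Drum-2 feed = drum-1 liquid: z₂ = (0.1324, 0.1017, 0.1844, 0.5815).
Drum 2:
Let ψ₂ = V/F and solve Σ zᵢ(Kᵢ−1)/(1+ψ₂(Kᵢ−1)) = 0.
g(0) = ΣzᵢKᵢ − 1 = 0.532 and g(1) = 1 − Σzᵢ/Kᵢ = -0.243, so a root lies in (0, 1).
Newton–Raphson from ψ₂ = 0.47:
  ψ₂ = 0.470: g = -0.0201, g' = -0.544 → ψ₂ = 0.433
  ψ₂ = 0.433: g = 0.0007, g' = -0.582 → ψ₂ = 0.434
Converged at ψ₂ = 0.434.
  n-hexane: x = 0.051, y = 0.238
  ethyl acetate: x = 0.043, y = 0.179
  o-xylene: x = 0.213, y = 0.147
  n-nonane: x = 0.693, y = 0.436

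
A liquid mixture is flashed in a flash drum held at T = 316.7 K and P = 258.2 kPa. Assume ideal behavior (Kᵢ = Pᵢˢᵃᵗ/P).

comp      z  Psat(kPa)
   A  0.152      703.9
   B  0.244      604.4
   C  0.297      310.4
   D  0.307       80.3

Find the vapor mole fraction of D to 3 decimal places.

y_D = 0.164

Raoult's law: Kᵢ = Pᵢˢᵃᵗ/P = Pᵢˢᵃᵗ/258.2.
  K_A = 703.9/258.2 = 2.72618, K_B = 604.4/258.2 = 2.34082, K_C = 310.4/258.2 = 1.20217, K_D = 80.3/258.2 = 0.31100
Rachford–Rice: g(V/F) = Σ zᵢ(Kᵢ−1)/(1+V/F(Kᵢ−1)) = 0.
Check two-phase: ΣzᵢKᵢ = 1.438 > 1 and Σzᵢ/Kᵢ = 1.394 > 1, so g(0) = 0.438 > 0 and g(1) = -0.394 < 0.
Iterate (Newton) starting at V/F = 0.7:
  V/F = 0.700: g = -0.0684, g' = -0.763 → V/F = 0.610
  V/F = 0.610: g = -0.0039, g' = -0.684 → V/F = 0.605
Converged at V/F = 0.605.
Compositions from xᵢ = zᵢ/(1+V/F(Kᵢ−1)), yᵢ = Kᵢxᵢ:
  A: x = 0.074, y = 0.203
  B: x = 0.135, y = 0.315
  C: x = 0.265, y = 0.318
  D: x = 0.526, y = 0.164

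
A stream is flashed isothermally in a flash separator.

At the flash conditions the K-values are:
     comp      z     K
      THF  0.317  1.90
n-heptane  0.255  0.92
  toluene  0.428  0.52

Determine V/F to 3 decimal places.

Rachford–Rice: g(V/F) = Σ zᵢ(Kᵢ−1)/(1+V/F(Kᵢ−1)) = 0.
Check two-phase: ΣzᵢKᵢ = 1.059 > 1 and Σzᵢ/Kᵢ = 1.267 > 1, so g(0) = 0.059 > 0 and g(1) = -0.267 < 0.
Newton–Raphson from V/F = 0.65:
  V/F = 0.650: g = -0.1401, g' = -0.312 → V/F = 0.201
  V/F = 0.201: g = -0.0066, g' = -0.307 → V/F = 0.180
Converged at V/F = 0.180.

V/F = 0.180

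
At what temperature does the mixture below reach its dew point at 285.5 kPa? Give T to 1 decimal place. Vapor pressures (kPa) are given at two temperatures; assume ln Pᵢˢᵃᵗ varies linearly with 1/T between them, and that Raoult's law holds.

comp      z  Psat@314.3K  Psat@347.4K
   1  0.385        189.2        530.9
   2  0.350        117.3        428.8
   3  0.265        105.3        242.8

Dew-point temperature: Σzᵢ·P/Pᵢˢᵃᵗ(T) = 1. Interpolate ln Pᵢˢᵃᵗ = aᵢ + bᵢ/T.
  T = 314.3 K: ΣzᵢP/Pᵢˢᵃᵗ = 2.1513
  T = 347.4 K: ΣzᵢP/Pᵢˢᵃᵗ = 0.7517
  T = 330.9 K: ΣzᵢP/Pᵢˢᵃᵗ = 1.2308
  T = 339.1 K: ΣzᵢP/Pᵢˢᵃᵗ = 0.9565
  T = 335.0 K: ΣzᵢP/Pᵢˢᵃᵗ = 1.0830
  T = 337.1 K: ΣzᵢP/Pᵢˢᵃᵗ = 1.0158
Interpolating between 337.1 K and 339.1 K gives T ≈ 337.6 K.

T = 337.6 K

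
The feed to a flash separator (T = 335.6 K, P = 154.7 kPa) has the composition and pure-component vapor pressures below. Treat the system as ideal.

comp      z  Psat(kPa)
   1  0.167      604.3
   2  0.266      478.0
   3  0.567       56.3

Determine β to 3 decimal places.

β = 0.442

Raoult's law: Kᵢ = Pᵢˢᵃᵗ/P = Pᵢˢᵃᵗ/154.7.
  K_1 = 604.3/154.7 = 3.90627, K_2 = 478.0/154.7 = 3.08985, K_3 = 56.3/154.7 = 0.36393
Let β = V/F and solve Σ zᵢ(Kᵢ−1)/(1+β(Kᵢ−1)) = 0.
Check two-phase: ΣzᵢKᵢ = 1.681 > 1 and Σzᵢ/Kᵢ = 1.687 > 1, so g(0) = 0.681 > 0 and g(1) = -0.687 < 0.
Iterate (Newton) starting at β = 0.5:
  β = 0.500: g = -0.0592, g' = -1.005 → β = 0.441
  β = 0.441: g = 0.0006, g' = -1.029 → β = 0.442
Converged at β = 0.442.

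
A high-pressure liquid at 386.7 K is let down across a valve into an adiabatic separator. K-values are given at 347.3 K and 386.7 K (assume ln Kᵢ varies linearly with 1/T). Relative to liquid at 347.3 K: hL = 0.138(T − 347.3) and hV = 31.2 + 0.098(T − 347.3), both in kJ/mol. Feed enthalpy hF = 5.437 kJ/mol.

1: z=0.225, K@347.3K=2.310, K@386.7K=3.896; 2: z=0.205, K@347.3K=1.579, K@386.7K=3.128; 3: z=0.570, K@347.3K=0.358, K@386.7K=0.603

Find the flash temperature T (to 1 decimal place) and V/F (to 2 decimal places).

T = 351.1 K, V/F = 0.16

Adiabatic flash: solve Rachford–Rice at each trial T, then check hF = ψ·hV(T) + (1−ψ)·hL(T).
  T = 347.3 K: K = (2.310, 1.579, 0.358), RR gives ψ = 0.071, H_out = 2.228 kJ/mol
  T = 386.7 K: K = (3.896, 3.128, 0.603), RR gives ψ = 0.854, H_out = 30.741 kJ/mol
  T = 367.0 K: K = (3.042, 2.264, 0.471), RR gives ψ = 0.464, H_out = 16.820 kJ/mol
  T = 357.1 K: K = (2.659, 1.898, 0.412), RR gives ψ = 0.281, H_out = 10.015 kJ/mol
  T = 352.2 K: K = (2.481, 1.733, 0.384), RR gives ψ = 0.182, H_out = 6.317 kJ/mol
  T = 349.8 K: K = (2.396, 1.657, 0.371), RR gives ψ = 0.130, H_out = 4.373 kJ/mol
Linear interpolation between T = 349.8 (H_out = 4.373) and T = 352.2 (H_out = 6.317) on hF = 5.437 gives T ≈ 351.1 K, at which ψ = 0.16.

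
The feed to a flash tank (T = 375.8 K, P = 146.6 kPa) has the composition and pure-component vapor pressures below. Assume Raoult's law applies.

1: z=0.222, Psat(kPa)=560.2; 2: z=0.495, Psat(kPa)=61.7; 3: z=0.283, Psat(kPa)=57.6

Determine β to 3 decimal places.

Raoult's law: Kᵢ = Pᵢˢᵃᵗ/P = Pᵢˢᵃᵗ/146.6.
  K_1 = 560.2/146.6 = 3.82128, K_2 = 61.7/146.6 = 0.42087, K_3 = 57.6/146.6 = 0.39291
Material balance + equilibrium reduce to Σ zᵢ(Kᵢ−1)/(1+β(Kᵢ−1)) = 0.
Check two-phase: ΣzᵢKᵢ = 1.168 > 1 and Σzᵢ/Kᵢ = 1.954 > 1, so g(0) = 0.168 > 0 and g(1) = -0.954 < 0.
Newton iteration, β⁰ = 0.5:
  β = 0.500: g = -0.3904, g' = -0.848 → β = 0.040
  β = 0.040: g = 0.0938, g' = -1.713 → β = 0.094
  β = 0.094: g = 0.0090, g' = -1.405 → β = 0.101
Converged at β = 0.101.

β = 0.101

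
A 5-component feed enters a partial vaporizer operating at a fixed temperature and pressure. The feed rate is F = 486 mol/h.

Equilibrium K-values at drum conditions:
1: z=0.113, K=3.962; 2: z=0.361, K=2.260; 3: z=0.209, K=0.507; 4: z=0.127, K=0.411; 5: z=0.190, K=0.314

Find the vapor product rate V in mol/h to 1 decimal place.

Newton iteration, ψ⁰ = 0.5:
  ψ = 0.500: g = -0.0272, g' = -0.762 → ψ = 0.464
Converged at ψ = 0.464.
Then V = ψ·F = 0.4644·486 = 225.7 mol/h and L = F − V = 260.3 mol/h.

V = 225.7 mol/h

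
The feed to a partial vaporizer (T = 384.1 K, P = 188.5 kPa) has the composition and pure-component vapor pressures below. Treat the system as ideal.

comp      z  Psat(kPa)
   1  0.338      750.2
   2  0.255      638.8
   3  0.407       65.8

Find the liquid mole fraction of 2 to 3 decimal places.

Raoult's law: Kᵢ = Pᵢˢᵃᵗ/P = Pᵢˢᵃᵗ/188.5.
  K_1 = 750.2/188.5 = 3.97984, K_2 = 638.8/188.5 = 3.38886, K_3 = 65.8/188.5 = 0.34907
Newton iteration, ψ⁰ = 0.5:
  ψ = 0.500: g = 0.2893, g' = -1.165 → ψ = 0.748
  ψ = 0.748: g = 0.0138, g' = -1.130 → ψ = 0.761
  ψ = 0.761: g = -0.0001, g' = -1.141 → ψ = 0.760
Converged at ψ = 0.760.
Compositions from xᵢ = zᵢ/(1+ψ(Kᵢ−1)), yᵢ = Kᵢxᵢ:
  1: x = 0.103, y = 0.412
  2: x = 0.091, y = 0.307
  3: x = 0.806, y = 0.281

x_2 = 0.091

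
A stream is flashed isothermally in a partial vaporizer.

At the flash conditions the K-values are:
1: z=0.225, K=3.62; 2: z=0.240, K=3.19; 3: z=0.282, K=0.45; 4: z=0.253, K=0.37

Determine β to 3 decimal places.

Iterate (Newton) starting at β = 0.5:
  β = 0.500: g = 0.0595, g' = -0.928 → β = 0.564
  β = 0.564: g = 0.0009, g' = -0.903 → β = 0.565
Converged at β = 0.565.

β = 0.565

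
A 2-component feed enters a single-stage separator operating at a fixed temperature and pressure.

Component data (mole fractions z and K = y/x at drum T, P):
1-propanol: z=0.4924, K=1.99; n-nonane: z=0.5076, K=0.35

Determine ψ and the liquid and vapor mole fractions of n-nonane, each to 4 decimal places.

ψ = 0.2448, x_n-nonane = 0.6037, y_n-nonane = 0.2113

Rachford–Rice: g(ψ) = Σ zᵢ(Kᵢ−1)/(1+ψ(Kᵢ−1)) = 0.
Check two-phase: ΣzᵢKᵢ = 1.1575 > 1 and Σzᵢ/Kᵢ = 1.6977 > 1, so g(0) = 0.1575 > 0 and g(1) = -0.6977 < 0.
Newton–Raphson from ψ = 0.56:
  ψ = 0.5600: g = -0.20516, g' = -0.7299 → ψ = 0.2789
  ψ = 0.2789: g = -0.02101, g' = -0.6163 → ψ = 0.2448
Converged at ψ = 0.2448.
Compositions from xᵢ = zᵢ/(1+ψ(Kᵢ−1)), yᵢ = Kᵢxᵢ:
  1-propanol: x = 0.3963, y = 0.7887
  n-nonane: x = 0.6037, y = 0.2113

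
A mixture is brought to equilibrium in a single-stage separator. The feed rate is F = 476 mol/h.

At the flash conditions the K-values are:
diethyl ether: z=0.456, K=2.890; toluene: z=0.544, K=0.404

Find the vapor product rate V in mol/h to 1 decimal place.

V = 227.2 mol/h

Material balance + equilibrium reduce to Σ zᵢ(Kᵢ−1)/(1+ψ(Kᵢ−1)) = 0.
g(0) = ΣzᵢKᵢ − 1 = 0.538 and g(1) = 1 − Σzᵢ/Kᵢ = -0.504, so a root lies in (0, 1).
Newton–Raphson from ψ = 0.5:
  ψ = 0.500: g = -0.0188, g' = -0.823 → ψ = 0.477
Converged at ψ = 0.477.
Then V = ψ·F = 0.4773·476 = 227.2 mol/h and L = F − V = 248.8 mol/h.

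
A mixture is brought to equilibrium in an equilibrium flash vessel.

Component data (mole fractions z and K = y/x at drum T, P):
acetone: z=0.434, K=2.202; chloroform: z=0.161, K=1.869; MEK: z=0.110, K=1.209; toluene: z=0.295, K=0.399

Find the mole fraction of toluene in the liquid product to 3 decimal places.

Rachford–Rice: g(V/F) = Σ zᵢ(Kᵢ−1)/(1+V/F(Kᵢ−1)) = 0.
Check two-phase: ΣzᵢKᵢ = 1.507 > 1 and Σzᵢ/Kᵢ = 1.114 > 1, so g(0) = 0.507 > 0 and g(1) = -0.114 < 0.
Iterate (Newton) starting at V/F = 0.5:
  V/F = 0.500: g = 0.1907, g' = -0.525 → V/F = 0.863
  V/F = 0.863: g = -0.0129, g' = -0.654 → V/F = 0.843
Converged at V/F = 0.843.
Compositions from xᵢ = zᵢ/(1+V/F(Kᵢ−1)), yᵢ = Kᵢxᵢ:
  acetone: x = 0.216, y = 0.475
  chloroform: x = 0.093, y = 0.174
  MEK: x = 0.094, y = 0.113
  toluene: x = 0.598, y = 0.239

x_toluene = 0.598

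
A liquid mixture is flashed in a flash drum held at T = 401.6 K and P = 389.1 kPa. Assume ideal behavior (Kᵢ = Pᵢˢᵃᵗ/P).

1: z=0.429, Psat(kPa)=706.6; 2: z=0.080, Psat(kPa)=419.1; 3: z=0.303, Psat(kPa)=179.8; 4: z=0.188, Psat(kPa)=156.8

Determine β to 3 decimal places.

Raoult's law: Kᵢ = Pᵢˢᵃᵗ/P = Pᵢˢᵃᵗ/389.1.
  K_1 = 706.6/389.1 = 1.81599, K_2 = 419.1/389.1 = 1.07710, K_3 = 179.8/389.1 = 0.46209, K_4 = 156.8/389.1 = 0.40298
Let β = V/F and solve Σ zᵢ(Kᵢ−1)/(1+β(Kᵢ−1)) = 0.
Feasibility: ΣzᵢKᵢ = 1.081, Σzᵢ/Kᵢ = 1.433 — both > 1, two phases present.
Newton–Raphson from β = 0.62:
  β = 0.620: g = -0.1844, g' = -0.493 → β = 0.246
  β = 0.246: g = -0.0217, g' = -0.407 → β = 0.192
Converged at β = 0.192.

β = 0.192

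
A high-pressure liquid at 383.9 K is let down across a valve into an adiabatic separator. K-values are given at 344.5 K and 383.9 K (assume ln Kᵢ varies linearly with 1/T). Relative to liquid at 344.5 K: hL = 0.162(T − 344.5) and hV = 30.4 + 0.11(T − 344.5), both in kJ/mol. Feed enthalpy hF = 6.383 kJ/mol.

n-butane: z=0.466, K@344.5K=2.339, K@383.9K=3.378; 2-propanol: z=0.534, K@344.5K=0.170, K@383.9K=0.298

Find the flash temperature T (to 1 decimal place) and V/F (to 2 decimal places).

Adiabatic flash: solve Rachford–Rice at each trial T, then check hF = ψ·hV(T) + (1−ψ)·hL(T).
  T = 344.5 K: K = (2.339, 0.170), RR gives ψ = 0.163, H_out = 4.944 kJ/mol
  T = 383.9 K: K = (3.378, 0.298), RR gives ψ = 0.439, H_out = 18.836 kJ/mol
  T = 364.2 K: K = (2.839, 0.229), RR gives ψ = 0.314, H_out = 12.405 kJ/mol
  T = 354.4 K: K = (2.585, 0.198), RR gives ψ = 0.244, H_out = 8.902 kJ/mol
  T = 349.4 K: K = (2.459, 0.184), RR gives ψ = 0.205, H_out = 6.970 kJ/mol
  T = 346.9 K: K = (2.398, 0.177), RR gives ψ = 0.184, H_out = 5.955 kJ/mol
  T = 348.1 K: K = (2.427, 0.180), RR gives ψ = 0.194, H_out = 6.447 kJ/mol
Linear interpolation between T = 346.9 (H_out = 5.955) and T = 348.1 (H_out = 6.447) on hF = 6.383 gives T ≈ 347.9 K, at which ψ = 0.19.

T = 347.9 K, V/F = 0.19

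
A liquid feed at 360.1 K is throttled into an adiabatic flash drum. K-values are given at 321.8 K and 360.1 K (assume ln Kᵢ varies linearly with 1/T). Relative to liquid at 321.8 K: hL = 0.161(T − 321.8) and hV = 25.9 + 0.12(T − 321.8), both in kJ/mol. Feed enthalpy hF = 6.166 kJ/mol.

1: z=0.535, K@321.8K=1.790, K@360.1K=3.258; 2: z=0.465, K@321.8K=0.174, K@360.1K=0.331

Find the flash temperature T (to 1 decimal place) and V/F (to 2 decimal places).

T = 328.2 K, V/F = 0.20

Adiabatic flash: solve Rachford–Rice at each trial T, then check hF = ψ·hV(T) + (1−ψ)·hL(T).
  T = 321.8 K: K = (1.790, 0.174), RR gives ψ = 0.059, H_out = 1.530 kJ/mol
  T = 360.1 K: K = (3.258, 0.331), RR gives ψ = 0.594, H_out = 20.612 kJ/mol
  T = 341.0 K: K = (2.458, 0.245), RR gives ψ = 0.389, H_out = 12.866 kJ/mol
  T = 331.4 K: K = (2.107, 0.207), RR gives ψ = 0.255, H_out = 8.048 kJ/mol
  T = 326.6 K: K = (1.944, 0.190), RR gives ψ = 0.168, H_out = 5.098 kJ/mol
  T = 329.0 K: K = (2.025, 0.199), RR gives ψ = 0.214, H_out = 6.634 kJ/mol
  T = 327.8 K: K = (1.984, 0.194), RR gives ψ = 0.192, H_out = 5.883 kJ/mol
  T = 328.4 K: K = (2.004, 0.196), RR gives ψ = 0.203, H_out = 6.263 kJ/mol
Linear interpolation between T = 327.8 (H_out = 5.883) and T = 328.4 (H_out = 6.263) on hF = 6.166 gives T ≈ 328.2 K, at which ψ = 0.20.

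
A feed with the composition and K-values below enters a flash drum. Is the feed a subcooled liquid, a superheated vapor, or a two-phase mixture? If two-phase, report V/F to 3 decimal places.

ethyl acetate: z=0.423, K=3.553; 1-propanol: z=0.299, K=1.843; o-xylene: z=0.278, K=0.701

superheated vapor

ΣzᵢKᵢ = 2.249; Σzᵢ/Kᵢ = 0.678.
Since Σzᵢ/Kᵢ < 1 the mixture is above its dew point — single vapor phase.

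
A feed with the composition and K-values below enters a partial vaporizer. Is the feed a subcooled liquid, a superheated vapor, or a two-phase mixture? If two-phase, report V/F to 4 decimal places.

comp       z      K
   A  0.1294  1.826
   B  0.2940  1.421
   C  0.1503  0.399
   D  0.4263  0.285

ΣzᵢKᵢ = 0.8355; Σzᵢ/Kᵢ = 2.1502.
Since ΣzᵢKᵢ < 1 the mixture is below its bubble point — single liquid phase.

subcooled liquid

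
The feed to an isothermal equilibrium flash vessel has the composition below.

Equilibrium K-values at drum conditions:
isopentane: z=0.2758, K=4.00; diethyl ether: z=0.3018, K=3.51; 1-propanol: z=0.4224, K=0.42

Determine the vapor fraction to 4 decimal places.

ψ = 0.8411

Iterate (Newton) starting at ψ = 0.5:
  ψ = 0.5000: g = 0.32183, g' = -1.0529 → ψ = 0.8056
  ψ = 0.8056: g = 0.03292, g' = -0.9215 → ψ = 0.8414
  ψ = 0.8414: g = -0.00028, g' = -0.9383 → ψ = 0.8411
Converged at ψ = 0.8411.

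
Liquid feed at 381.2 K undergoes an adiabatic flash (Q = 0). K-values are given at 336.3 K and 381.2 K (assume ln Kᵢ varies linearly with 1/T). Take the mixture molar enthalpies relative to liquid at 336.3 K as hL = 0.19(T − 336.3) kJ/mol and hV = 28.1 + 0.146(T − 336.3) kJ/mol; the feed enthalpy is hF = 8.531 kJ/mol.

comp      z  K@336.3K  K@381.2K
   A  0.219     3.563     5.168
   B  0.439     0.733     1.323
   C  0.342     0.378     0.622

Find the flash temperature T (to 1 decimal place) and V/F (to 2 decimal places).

Adiabatic flash: solve Rachford–Rice at each trial T, then check hF = ψ·hV(T) + (1−ψ)·hL(T).
  T = 336.3 K: K = (3.563, 0.733, 0.378), RR gives ψ = 0.205, H_out = 5.766 kJ/mol
  T = 381.2 K: K = (5.168, 1.323, 0.622), RR gives ψ = 1.000, H_out = 34.655 kJ/mol
  T = 358.8 K: K = (4.343, 1.004, 0.493), RR gives ψ = 0.591, H_out = 20.294 kJ/mol
  T = 347.6 K: K = (3.948, 0.863, 0.434), RR gives ψ = 0.371, H_out = 12.374 kJ/mol
  T = 342.0 K: K = (3.756, 0.797, 0.406), RR gives ψ = 0.283, H_out = 8.966 kJ/mol
  T = 339.1 K: K = (3.657, 0.764, 0.391), RR gives ψ = 0.242, H_out = 7.310 kJ/mol
  T = 340.6 K: K = (3.708, 0.781, 0.399), RR gives ψ = 0.263, H_out = 8.159 kJ/mol
Linear interpolation between T = 340.6 (H_out = 8.159) and T = 342.0 (H_out = 8.966) on hF = 8.531 gives T ≈ 341.2 K, at which ψ = 0.27.

T = 341.2 K, V/F = 0.27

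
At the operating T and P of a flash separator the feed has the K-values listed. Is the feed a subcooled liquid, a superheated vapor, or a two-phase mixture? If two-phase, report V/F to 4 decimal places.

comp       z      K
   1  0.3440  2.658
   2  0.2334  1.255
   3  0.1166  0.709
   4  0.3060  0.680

superheated vapor

ΣzᵢKᵢ = 1.4980; Σzᵢ/Kᵢ = 0.9299.
Since Σzᵢ/Kᵢ < 1 the mixture is above its dew point — single vapor phase.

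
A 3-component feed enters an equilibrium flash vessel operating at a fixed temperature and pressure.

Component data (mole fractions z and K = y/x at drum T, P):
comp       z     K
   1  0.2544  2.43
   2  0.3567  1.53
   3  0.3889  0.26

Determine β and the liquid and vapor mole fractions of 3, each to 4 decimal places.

Let β = V/F and solve Σ zᵢ(Kᵢ−1)/(1+β(Kᵢ−1)) = 0.
Check two-phase: ΣzᵢKᵢ = 1.2651 > 1 and Σzᵢ/Kᵢ = 1.8336 > 1, so g(0) = 0.2651 > 0 and g(1) = -0.8336 < 0.
Iterate (Newton) starting at β = 0.51:
  β = 0.5100: g = -0.10304, g' = -0.7854 → β = 0.3788
  β = 0.3788: g = -0.00647, g' = -0.6995 → β = 0.3696
  β = 0.3696: g = -0.00002, g' = -0.6962 → β = 0.3695
Converged at β = 0.3695.
Compositions from xᵢ = zᵢ/(1+β(Kᵢ−1)), yᵢ = Kᵢxᵢ:
  1: x = 0.1664, y = 0.4045
  2: x = 0.2983, y = 0.4564
  3: x = 0.5353, y = 0.1392

β = 0.3695, x_3 = 0.5353, y_3 = 0.1392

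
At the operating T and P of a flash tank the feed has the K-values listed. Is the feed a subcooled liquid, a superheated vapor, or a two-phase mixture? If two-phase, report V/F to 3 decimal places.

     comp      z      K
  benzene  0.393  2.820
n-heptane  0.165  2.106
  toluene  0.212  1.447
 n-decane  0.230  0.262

two-phase, V/F = 0.840

ΣzᵢKᵢ = 1.823; Σzᵢ/Kᵢ = 1.242.
Both exceed 1, so a two-phase solution exists.
Rachford–Rice: g(ψ) = Σ zᵢ(Kᵢ−1)/(1+ψ(Kᵢ−1)) = 0.
Newton–Raphson from ψ = 0.62:
  ψ = 0.620: g = 0.2056, g' = -0.810 → ψ = 0.874
  ψ = 0.874: g = -0.0409, g' = -1.261 → ψ = 0.841
  ψ = 0.841: g = -0.0018, g' = -1.152 → ψ = 0.840
Converged at ψ = 0.840.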